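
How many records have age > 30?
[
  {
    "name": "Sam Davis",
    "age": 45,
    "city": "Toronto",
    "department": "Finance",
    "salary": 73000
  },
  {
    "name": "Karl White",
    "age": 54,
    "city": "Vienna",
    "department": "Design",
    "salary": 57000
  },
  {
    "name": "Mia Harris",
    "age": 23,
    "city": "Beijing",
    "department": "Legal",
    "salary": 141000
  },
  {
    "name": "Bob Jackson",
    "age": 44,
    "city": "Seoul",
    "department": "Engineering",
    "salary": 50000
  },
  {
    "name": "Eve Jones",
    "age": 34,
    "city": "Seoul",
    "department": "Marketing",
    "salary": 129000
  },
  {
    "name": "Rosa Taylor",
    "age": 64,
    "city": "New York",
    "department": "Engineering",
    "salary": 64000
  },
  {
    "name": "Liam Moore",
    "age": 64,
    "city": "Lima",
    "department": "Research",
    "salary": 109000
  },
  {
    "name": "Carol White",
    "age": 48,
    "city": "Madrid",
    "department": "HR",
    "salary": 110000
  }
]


Data: 8 records
Condition: age > 30

Checking each record:
  Sam Davis: 45 MATCH
  Karl White: 54 MATCH
  Mia Harris: 23
  Bob Jackson: 44 MATCH
  Eve Jones: 34 MATCH
  Rosa Taylor: 64 MATCH
  Liam Moore: 64 MATCH
  Carol White: 48 MATCH

Count: 7

7


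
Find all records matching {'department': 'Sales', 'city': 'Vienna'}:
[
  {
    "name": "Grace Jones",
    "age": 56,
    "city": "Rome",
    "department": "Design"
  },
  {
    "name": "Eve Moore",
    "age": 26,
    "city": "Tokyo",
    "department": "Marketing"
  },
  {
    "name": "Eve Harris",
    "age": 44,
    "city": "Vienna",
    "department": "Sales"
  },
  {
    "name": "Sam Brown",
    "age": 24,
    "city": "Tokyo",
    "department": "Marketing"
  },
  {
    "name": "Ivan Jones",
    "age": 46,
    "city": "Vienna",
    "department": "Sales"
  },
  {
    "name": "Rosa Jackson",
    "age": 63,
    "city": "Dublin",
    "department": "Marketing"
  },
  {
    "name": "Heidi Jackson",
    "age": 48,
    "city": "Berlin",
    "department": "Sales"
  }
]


Search criteria: {'department': 'Sales', 'city': 'Vienna'}

Checking 7 records:
  Grace Jones: {department: Design, city: Rome}
  Eve Moore: {department: Marketing, city: Tokyo}
  Eve Harris: {department: Sales, city: Vienna} <-- MATCH
  Sam Brown: {department: Marketing, city: Tokyo}
  Ivan Jones: {department: Sales, city: Vienna} <-- MATCH
  Rosa Jackson: {department: Marketing, city: Dublin}
  Heidi Jackson: {department: Sales, city: Berlin}

Matches: ["Eve Harris", "Ivan Jones"]

["Eve Harris", "Ivan Jones"]


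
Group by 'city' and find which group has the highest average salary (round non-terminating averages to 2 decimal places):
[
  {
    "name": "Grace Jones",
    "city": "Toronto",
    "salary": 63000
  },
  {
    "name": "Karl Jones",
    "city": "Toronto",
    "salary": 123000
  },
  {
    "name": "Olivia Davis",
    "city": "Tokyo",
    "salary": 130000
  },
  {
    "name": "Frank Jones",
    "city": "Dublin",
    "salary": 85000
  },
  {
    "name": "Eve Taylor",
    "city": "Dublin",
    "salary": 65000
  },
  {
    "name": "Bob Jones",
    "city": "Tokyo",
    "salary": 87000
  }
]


Group by: city

Groups:
  Dublin: 2 people, avg salary = 150000/2 = $75000
  Tokyo: 2 people, avg salary = 217000/2 = $108500
  Toronto: 2 people, avg salary = 186000/2 = $93000

Highest average salary: Tokyo ($108500)

Tokyo ($108500)


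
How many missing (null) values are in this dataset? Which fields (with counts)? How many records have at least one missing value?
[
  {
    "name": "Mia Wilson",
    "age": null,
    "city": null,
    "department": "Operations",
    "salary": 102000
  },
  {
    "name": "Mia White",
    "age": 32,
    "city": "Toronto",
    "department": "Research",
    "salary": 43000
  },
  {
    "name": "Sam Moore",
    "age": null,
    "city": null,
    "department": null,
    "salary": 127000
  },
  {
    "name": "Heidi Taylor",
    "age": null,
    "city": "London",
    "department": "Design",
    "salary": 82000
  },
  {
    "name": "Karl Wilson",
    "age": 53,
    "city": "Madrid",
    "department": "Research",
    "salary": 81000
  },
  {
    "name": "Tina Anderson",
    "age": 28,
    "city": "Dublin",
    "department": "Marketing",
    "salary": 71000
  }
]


Checking for missing (null) values in 6 records:

  Mia Wilson: age, city
  Mia White: complete
  Sam Moore: age, city, department
  Heidi Taylor: age
  Karl Wilson: complete
  Tina Anderson: complete

Per field:
  name: 0 missing
  age: 3 missing
  city: 2 missing
  department: 1 missing
  salary: 0 missing

Total missing values: 6
Records with any missing: 3

6 missing values (age: 3, city: 2, department: 1); 3 incomplete records


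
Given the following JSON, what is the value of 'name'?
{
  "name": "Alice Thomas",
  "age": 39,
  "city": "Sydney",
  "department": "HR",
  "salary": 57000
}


Looking up field 'name'
Value: Alice Thomas

Alice Thomas


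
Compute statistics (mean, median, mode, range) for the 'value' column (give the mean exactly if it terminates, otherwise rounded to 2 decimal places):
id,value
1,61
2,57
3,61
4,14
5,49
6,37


Data: [61, 57, 61, 14, 49, 37]
Count: 6
Sum: 279
Mean: 279/6 = 46.5
Sorted: [14, 37, 49, 57, 61, 61]
Median: 53.0
Mode: 61 (2 times)
Range: 61 - 14 = 47
Min: 14, Max: 61

mean=46.5, median=53.0, mode=61, range=47


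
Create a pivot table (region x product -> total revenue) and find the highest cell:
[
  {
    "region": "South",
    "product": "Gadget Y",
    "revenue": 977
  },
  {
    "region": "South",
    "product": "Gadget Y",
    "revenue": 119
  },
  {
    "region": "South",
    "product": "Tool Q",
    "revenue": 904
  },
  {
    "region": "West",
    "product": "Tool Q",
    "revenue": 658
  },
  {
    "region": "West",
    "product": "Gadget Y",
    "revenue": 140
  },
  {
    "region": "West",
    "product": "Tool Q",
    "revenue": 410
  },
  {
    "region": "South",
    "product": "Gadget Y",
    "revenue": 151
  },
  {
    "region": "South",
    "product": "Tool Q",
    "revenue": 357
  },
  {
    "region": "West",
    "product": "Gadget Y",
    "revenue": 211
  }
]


Pivot: region (rows) x product (columns) -> total revenue

     Gadget Y      Tool Q      
South         1247          1261  
West           351          1068  

Highest: South / Tool Q = $1261

South / Tool Q = $1261


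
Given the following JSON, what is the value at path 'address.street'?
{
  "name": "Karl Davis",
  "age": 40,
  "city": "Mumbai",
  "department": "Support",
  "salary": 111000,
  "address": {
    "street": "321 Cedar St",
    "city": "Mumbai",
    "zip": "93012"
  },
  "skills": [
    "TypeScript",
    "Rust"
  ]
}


Query: address.street
Path: address -> street
Value: 321 Cedar St

321 Cedar St


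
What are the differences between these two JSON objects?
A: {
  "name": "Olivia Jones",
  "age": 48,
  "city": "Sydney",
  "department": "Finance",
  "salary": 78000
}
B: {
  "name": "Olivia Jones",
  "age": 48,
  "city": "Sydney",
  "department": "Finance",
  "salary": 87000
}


Comparing each field (in key order):
  name: same
  age: same
  city: same
  department: same
  salary: DIFFERENT
Differences:
  salary: 78000 -> 87000

1 field(s) changed

1 change: salary


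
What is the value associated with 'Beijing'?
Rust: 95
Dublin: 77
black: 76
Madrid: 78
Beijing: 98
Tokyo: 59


Looking up key 'Beijing'
Value: 98

98


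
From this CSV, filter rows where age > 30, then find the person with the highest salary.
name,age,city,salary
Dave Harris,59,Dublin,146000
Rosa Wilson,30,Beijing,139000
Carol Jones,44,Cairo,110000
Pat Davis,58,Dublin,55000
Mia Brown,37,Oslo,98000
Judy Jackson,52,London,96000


Filter: age > 30
Sort by: salary (descending)

Filtered records (5):
  Dave Harris, age 59, salary $146000
  Carol Jones, age 44, salary $110000
  Mia Brown, age 37, salary $98000
  Judy Jackson, age 52, salary $96000
  Pat Davis, age 58, salary $55000

Highest salary: Dave Harris ($146000)

Dave Harris


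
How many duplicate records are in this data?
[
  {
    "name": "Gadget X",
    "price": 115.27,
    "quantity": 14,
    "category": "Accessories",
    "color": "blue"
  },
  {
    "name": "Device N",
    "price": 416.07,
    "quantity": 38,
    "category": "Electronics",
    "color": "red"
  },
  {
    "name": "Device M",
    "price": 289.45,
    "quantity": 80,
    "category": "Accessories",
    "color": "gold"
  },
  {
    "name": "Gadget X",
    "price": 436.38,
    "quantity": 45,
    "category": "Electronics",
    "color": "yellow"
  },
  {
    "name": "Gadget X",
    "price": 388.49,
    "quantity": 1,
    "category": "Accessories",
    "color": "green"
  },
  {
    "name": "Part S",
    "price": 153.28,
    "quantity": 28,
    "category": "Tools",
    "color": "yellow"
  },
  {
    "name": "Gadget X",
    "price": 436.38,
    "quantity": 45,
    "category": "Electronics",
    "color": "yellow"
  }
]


Checking 7 records for duplicates:

  Row 1: Gadget X ($115.27, qty 14)
  Row 2: Device N ($416.07, qty 38)
  Row 3: Device M ($289.45, qty 80)
  Row 4: Gadget X ($436.38, qty 45)
  Row 5: Gadget X ($388.49, qty 1)
  Row 6: Part S ($153.28, qty 28)
  Row 7: Gadget X ($436.38, qty 45) <-- DUPLICATE

Duplicates found: 1
Unique records: 6

1 duplicates, 6 unique


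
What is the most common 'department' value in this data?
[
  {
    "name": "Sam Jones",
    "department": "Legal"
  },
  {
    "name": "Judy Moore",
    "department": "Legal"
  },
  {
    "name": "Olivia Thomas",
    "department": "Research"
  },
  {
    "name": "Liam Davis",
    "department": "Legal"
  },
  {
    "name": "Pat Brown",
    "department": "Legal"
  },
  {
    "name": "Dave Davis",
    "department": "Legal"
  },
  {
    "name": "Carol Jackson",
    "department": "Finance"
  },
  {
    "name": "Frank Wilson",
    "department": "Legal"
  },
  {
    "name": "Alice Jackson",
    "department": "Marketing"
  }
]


Counting 'department' values across 9 records:

  Legal: 6 ######
  Research: 1 #
  Finance: 1 #
  Marketing: 1 #

Most common: Legal (6 times)

Legal (6 times)


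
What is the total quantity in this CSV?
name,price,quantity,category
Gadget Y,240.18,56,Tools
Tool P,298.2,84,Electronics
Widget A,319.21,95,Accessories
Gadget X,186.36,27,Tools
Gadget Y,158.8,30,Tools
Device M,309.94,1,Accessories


Computing total quantity:
Values: [56, 84, 95, 27, 30, 1]
Sum = 293

293


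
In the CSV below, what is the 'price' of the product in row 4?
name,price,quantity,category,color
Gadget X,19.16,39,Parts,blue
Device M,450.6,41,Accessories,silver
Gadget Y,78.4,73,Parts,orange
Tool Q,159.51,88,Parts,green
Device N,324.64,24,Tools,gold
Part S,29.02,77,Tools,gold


Query: Row 4 ('Tool Q'), column 'price'
Value: 159.51

159.51


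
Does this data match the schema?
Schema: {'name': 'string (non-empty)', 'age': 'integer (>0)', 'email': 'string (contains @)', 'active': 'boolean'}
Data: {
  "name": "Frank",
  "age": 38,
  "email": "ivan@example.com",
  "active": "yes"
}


Validating each field against schema:
  name: OK (non-empty string)
  age: OK (positive integer)
  email: OK (string with @)
  active: FAIL ("yes" is not a boolean)

Result: INVALID (1 error: active)

INVALID (1 error: active)


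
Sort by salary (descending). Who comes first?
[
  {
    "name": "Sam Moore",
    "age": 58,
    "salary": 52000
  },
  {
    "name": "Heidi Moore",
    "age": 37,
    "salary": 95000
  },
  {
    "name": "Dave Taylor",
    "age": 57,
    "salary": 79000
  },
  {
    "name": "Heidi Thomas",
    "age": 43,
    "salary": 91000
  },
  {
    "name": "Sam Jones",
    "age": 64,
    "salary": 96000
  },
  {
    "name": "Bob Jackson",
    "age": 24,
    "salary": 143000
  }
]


Sort by: salary (descending)

Sorted order:
  1. Bob Jackson (salary = 143000)
  2. Sam Jones (salary = 96000)
  3. Heidi Moore (salary = 95000)
  4. Heidi Thomas (salary = 91000)
  5. Dave Taylor (salary = 79000)
  6. Sam Moore (salary = 52000)

First: Bob Jackson

Bob Jackson


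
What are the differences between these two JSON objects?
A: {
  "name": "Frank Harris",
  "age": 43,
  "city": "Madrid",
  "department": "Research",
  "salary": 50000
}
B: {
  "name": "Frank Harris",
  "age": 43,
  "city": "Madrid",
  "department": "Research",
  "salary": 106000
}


Comparing each field (in key order):
  name: same
  age: same
  city: same
  department: same
  salary: DIFFERENT
Differences:
  salary: 50000 -> 106000

1 field(s) changed

1 change: salary


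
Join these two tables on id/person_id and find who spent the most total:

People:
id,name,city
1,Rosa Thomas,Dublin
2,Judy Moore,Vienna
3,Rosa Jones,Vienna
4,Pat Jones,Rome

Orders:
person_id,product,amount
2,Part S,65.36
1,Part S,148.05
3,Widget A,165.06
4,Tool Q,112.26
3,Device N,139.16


Join on: people.id = orders.person_id

Joined rows:
  Judy Moore (Vienna) bought Part S for $65.36
  Rosa Thomas (Dublin) bought Part S for $148.05
  Rosa Jones (Vienna) bought Widget A for $165.06
  Pat Jones (Rome) bought Tool Q for $112.26
  Rosa Jones (Vienna) bought Device N for $139.16

Total per person:
  Rosa Jones: $304.22
  Rosa Thomas: $148.05
  Pat Jones: $112.26
  Judy Moore: $65.36

Top spender: Rosa Jones ($304.22)

Rosa Jones ($304.22)


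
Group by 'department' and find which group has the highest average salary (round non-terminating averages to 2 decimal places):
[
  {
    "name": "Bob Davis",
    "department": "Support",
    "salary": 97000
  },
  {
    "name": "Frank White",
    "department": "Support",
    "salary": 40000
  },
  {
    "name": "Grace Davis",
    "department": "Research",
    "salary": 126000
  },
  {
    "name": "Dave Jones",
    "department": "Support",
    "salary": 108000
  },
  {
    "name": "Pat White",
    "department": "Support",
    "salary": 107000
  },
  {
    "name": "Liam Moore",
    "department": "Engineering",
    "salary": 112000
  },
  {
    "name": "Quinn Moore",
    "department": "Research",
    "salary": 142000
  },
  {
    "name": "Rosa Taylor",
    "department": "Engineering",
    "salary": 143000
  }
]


Group by: department

Groups:
  Engineering: 2 people, avg salary = 255000/2 = $127500
  Research: 2 people, avg salary = 268000/2 = $134000
  Support: 4 people, avg salary = 352000/4 = $88000

Highest average salary: Research ($134000)

Research ($134000)


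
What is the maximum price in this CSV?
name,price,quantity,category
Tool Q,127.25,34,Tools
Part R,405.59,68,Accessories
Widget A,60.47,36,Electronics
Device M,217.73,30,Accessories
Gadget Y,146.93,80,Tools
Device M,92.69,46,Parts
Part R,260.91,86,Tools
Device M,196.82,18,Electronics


Computing maximum price:
Values: [127.25, 405.59, 60.47, 217.73, 146.93, 92.69, 260.91, 196.82]
Max = 405.59

405.59


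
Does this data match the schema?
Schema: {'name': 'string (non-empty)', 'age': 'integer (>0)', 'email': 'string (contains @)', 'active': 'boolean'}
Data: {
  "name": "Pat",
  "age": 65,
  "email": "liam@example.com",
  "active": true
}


Validating each field against schema:
  name: OK (non-empty string)
  age: OK (positive integer)
  email: OK (string with @)
  active: OK (boolean)

Result: VALID

VALID


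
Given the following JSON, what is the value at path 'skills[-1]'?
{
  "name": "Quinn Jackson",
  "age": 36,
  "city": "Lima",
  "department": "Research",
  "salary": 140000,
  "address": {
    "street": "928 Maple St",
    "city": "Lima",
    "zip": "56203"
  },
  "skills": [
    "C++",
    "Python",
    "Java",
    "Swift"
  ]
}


Query: skills[-1]
Path: skills -> last element
Value: Swift

Swift


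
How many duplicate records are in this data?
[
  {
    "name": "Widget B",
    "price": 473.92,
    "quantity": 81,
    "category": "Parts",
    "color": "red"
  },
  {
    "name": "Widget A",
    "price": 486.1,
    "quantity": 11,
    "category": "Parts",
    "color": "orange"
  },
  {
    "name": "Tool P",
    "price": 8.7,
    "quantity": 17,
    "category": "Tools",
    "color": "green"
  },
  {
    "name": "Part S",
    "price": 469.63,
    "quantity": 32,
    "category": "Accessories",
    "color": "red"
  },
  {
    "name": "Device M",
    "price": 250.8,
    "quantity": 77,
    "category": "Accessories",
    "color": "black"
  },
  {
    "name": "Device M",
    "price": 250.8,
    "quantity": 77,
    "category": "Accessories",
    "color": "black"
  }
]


Checking 6 records for duplicates:

  Row 1: Widget B ($473.92, qty 81)
  Row 2: Widget A ($486.1, qty 11)
  Row 3: Tool P ($8.7, qty 17)
  Row 4: Part S ($469.63, qty 32)
  Row 5: Device M ($250.8, qty 77)
  Row 6: Device M ($250.8, qty 77) <-- DUPLICATE

Duplicates found: 1
Unique records: 5

1 duplicates, 5 unique


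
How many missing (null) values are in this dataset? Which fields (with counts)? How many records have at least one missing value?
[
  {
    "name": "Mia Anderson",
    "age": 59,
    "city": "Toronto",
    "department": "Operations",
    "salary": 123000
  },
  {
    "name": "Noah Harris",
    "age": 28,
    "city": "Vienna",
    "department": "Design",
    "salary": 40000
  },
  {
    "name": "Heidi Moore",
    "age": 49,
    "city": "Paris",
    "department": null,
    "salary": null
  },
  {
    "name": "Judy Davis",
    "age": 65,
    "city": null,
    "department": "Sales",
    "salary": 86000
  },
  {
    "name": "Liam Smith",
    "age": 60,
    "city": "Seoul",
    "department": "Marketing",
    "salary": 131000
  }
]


Checking for missing (null) values in 5 records:

  Mia Anderson: complete
  Noah Harris: complete
  Heidi Moore: department, salary
  Judy Davis: city
  Liam Smith: complete

Per field:
  name: 0 missing
  age: 0 missing
  city: 1 missing
  department: 1 missing
  salary: 1 missing

Total missing values: 3
Records with any missing: 2

3 missing values (city: 1, department: 1, salary: 1); 2 incomplete records


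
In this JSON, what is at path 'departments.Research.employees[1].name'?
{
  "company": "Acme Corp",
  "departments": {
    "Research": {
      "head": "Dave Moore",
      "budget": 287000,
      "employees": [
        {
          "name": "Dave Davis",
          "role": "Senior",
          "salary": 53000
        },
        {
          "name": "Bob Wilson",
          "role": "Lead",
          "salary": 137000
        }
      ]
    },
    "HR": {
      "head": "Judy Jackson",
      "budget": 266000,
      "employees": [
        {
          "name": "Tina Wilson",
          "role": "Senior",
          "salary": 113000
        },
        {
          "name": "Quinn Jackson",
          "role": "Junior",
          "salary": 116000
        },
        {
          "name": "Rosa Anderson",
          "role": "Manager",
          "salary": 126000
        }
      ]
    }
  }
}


Path: departments.Research.employees[1].name

Navigate:
  -> departments
  -> Research
  -> employees[1].name = 'Bob Wilson'

Bob Wilson


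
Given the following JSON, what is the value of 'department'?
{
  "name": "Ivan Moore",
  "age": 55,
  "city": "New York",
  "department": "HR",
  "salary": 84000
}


Looking up field 'department'
Value: HR

HR


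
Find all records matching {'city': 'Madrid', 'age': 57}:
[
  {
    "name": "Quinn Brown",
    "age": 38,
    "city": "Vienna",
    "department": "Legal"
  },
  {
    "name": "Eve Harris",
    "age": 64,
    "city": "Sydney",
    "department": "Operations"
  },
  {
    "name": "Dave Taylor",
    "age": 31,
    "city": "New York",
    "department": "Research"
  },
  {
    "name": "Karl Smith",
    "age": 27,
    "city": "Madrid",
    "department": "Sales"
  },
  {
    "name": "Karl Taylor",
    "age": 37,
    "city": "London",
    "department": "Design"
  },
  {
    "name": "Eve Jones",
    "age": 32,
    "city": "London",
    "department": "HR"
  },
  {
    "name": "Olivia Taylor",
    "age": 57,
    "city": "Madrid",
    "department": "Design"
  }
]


Search criteria: {'city': 'Madrid', 'age': 57}

Checking 7 records:
  Quinn Brown: {city: Vienna, age: 38}
  Eve Harris: {city: Sydney, age: 64}
  Dave Taylor: {city: New York, age: 31}
  Karl Smith: {city: Madrid, age: 27}
  Karl Taylor: {city: London, age: 37}
  Eve Jones: {city: London, age: 32}
  Olivia Taylor: {city: Madrid, age: 57} <-- MATCH

Matches: ["Olivia Taylor"]

["Olivia Taylor"]


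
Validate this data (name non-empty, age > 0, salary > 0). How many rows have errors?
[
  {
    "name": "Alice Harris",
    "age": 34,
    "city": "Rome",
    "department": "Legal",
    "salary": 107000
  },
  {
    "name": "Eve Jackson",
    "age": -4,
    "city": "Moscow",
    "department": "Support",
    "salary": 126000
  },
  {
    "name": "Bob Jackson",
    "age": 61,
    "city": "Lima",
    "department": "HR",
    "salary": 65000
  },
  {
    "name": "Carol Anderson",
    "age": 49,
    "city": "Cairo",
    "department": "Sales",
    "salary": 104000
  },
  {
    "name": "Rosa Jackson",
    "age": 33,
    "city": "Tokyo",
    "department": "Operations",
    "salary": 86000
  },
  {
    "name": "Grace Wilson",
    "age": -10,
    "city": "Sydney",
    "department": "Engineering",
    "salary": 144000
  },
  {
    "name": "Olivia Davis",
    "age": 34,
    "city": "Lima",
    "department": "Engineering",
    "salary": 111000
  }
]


Validating 7 records:
Rules: name non-empty, age > 0, salary > 0

  Row 1 (Alice Harris): OK
  Row 2 (Eve Jackson): negative age: -4
  Row 3 (Bob Jackson): OK
  Row 4 (Carol Anderson): OK
  Row 5 (Rosa Jackson): OK
  Row 6 (Grace Wilson): negative age: -10
  Row 7 (Olivia Davis): OK

Total errors: 2

2 errors


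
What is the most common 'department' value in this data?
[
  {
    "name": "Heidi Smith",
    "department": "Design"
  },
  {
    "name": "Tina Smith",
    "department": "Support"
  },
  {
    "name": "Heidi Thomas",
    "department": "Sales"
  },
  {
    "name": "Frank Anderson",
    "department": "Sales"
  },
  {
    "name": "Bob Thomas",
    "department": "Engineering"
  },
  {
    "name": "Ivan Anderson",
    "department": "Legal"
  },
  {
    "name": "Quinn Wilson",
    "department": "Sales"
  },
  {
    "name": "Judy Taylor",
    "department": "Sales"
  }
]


Counting 'department' values across 8 records:

  Sales: 4 ####
  Design: 1 #
  Support: 1 #
  Engineering: 1 #
  Legal: 1 #

Most common: Sales (4 times)

Sales (4 times)


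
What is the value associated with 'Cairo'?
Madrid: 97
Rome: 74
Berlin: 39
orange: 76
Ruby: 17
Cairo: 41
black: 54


Looking up key 'Cairo'
Value: 41

41


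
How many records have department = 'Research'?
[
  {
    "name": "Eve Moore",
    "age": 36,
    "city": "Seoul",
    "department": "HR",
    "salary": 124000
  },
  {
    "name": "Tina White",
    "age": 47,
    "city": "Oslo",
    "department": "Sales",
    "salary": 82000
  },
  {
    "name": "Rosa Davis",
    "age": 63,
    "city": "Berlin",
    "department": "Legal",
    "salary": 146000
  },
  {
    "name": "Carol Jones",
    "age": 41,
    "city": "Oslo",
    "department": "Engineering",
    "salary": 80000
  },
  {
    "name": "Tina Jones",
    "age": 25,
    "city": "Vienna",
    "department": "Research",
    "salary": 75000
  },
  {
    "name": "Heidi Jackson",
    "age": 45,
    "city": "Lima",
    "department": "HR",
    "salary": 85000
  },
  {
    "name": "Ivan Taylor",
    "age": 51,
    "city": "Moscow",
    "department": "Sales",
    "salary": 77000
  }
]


Data: 7 records
Condition: department = 'Research'

Checking each record:
  Eve Moore: HR
  Tina White: Sales
  Rosa Davis: Legal
  Carol Jones: Engineering
  Tina Jones: Research MATCH
  Heidi Jackson: HR
  Ivan Taylor: Sales

Count: 1

1


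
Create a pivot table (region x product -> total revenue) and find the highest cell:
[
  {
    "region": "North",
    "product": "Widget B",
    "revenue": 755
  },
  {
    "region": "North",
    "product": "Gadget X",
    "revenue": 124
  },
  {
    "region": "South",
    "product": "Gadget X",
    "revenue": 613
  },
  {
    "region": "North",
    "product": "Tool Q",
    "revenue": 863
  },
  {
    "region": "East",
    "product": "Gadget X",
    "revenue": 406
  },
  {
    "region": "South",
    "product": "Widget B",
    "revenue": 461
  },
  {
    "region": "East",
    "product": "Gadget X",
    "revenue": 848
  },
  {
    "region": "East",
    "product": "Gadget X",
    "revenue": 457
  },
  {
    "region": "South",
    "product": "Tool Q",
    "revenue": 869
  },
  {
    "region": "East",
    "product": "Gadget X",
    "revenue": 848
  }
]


Pivot: region (rows) x product (columns) -> total revenue

     Gadget X      Tool Q        Widget B    
East          2559             0             0  
North          124           863           755  
South          613           869           461  

Highest: East / Gadget X = $2559

East / Gadget X = $2559


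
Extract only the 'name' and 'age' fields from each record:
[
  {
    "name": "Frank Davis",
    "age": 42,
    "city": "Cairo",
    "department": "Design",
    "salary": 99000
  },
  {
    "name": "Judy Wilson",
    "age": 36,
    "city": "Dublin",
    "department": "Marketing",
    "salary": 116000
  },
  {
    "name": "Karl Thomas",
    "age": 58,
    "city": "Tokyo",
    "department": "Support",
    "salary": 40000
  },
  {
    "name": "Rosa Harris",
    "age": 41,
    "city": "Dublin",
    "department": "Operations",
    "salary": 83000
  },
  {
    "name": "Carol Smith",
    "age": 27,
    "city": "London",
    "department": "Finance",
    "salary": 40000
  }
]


Original: 5 records with fields: name, age, city, department, salary
Keep: ['name', 'age']
Drop: ['city', 'department', 'salary']
Result: 5 records, 2 fields each

[
  {
    "name": "Frank Davis",
    "age": 42
  },
  {
    "name": "Judy Wilson",
    "age": 36
  },
  {
    "name": "Karl Thomas",
    "age": 58
  },
  {
    "name": "Rosa Harris",
    "age": 41
  },
  {
    "name": "Carol Smith",
    "age": 27
  }
]


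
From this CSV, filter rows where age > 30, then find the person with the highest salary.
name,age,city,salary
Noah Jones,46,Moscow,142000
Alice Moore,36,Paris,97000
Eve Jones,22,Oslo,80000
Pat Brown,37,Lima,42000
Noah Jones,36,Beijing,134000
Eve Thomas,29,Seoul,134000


Filter: age > 30
Sort by: salary (descending)

Filtered records (4):
  Noah Jones, age 46, salary $142000
  Noah Jones, age 36, salary $134000
  Alice Moore, age 36, salary $97000
  Pat Brown, age 37, salary $42000

Highest salary: Noah Jones ($142000)

Noah Jones


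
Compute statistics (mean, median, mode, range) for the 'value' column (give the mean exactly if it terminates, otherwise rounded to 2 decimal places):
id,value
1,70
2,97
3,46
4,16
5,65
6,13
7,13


Data: [70, 97, 46, 16, 65, 13, 13]
Count: 7
Sum: 320
Mean: 320/7 ≈ 45.71 (rounded to 2 decimal places)
Sorted: [13, 13, 16, 46, 65, 70, 97]
Median: 46.0
Mode: 13 (2 times)
Range: 97 - 13 = 84
Min: 13, Max: 97

mean≈45.71, median=46.0, mode=13, range=84


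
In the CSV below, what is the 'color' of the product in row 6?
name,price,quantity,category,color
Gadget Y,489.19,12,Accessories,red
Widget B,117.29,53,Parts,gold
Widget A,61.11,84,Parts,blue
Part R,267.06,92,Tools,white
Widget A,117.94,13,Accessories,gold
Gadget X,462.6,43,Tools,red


Query: Row 6 ('Gadget X'), column 'color'
Value: red

red


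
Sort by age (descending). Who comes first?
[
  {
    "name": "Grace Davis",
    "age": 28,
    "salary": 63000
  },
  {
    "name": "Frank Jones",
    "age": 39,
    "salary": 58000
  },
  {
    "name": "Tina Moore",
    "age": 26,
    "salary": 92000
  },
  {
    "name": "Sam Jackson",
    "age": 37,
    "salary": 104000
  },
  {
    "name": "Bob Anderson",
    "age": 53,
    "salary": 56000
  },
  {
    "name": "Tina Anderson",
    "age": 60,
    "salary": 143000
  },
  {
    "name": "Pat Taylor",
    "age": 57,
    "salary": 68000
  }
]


Sort by: age (descending)

Sorted order:
  1. Tina Anderson (age = 60)
  2. Pat Taylor (age = 57)
  3. Bob Anderson (age = 53)
  4. Frank Jones (age = 39)
  5. Sam Jackson (age = 37)
  6. Grace Davis (age = 28)
  7. Tina Moore (age = 26)

First: Tina Anderson

Tina Anderson


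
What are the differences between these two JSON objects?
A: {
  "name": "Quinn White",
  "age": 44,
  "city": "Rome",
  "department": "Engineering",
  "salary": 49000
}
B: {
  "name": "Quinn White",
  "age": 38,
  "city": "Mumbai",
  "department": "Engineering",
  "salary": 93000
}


Comparing each field (in key order):
  name: same
  age: DIFFERENT
  city: DIFFERENT
  department: same
  salary: DIFFERENT
Differences:
  age: 44 -> 38
  city: Rome -> Mumbai
  salary: 49000 -> 93000

3 field(s) changed

3 changes: age, city, salary


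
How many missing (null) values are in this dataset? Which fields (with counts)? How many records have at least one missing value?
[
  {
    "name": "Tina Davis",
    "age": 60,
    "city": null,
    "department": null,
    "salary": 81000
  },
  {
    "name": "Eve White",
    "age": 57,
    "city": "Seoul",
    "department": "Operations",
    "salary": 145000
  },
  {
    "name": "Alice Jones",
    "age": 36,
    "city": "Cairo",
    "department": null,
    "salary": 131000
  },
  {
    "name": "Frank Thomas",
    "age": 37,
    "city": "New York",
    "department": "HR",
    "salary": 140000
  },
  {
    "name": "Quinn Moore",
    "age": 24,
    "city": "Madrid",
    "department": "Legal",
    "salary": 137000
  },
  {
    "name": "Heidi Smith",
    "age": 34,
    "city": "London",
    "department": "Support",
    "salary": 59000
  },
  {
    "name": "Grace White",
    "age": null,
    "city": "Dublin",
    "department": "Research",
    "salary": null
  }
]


Checking for missing (null) values in 7 records:

  Tina Davis: city, department
  Eve White: complete
  Alice Jones: department
  Frank Thomas: complete
  Quinn Moore: complete
  Heidi Smith: complete
  Grace White: age, salary

Per field:
  name: 0 missing
  age: 1 missing
  city: 1 missing
  department: 2 missing
  salary: 1 missing

Total missing values: 5
Records with any missing: 3

5 missing values (age: 1, city: 1, department: 2, salary: 1); 3 incomplete records


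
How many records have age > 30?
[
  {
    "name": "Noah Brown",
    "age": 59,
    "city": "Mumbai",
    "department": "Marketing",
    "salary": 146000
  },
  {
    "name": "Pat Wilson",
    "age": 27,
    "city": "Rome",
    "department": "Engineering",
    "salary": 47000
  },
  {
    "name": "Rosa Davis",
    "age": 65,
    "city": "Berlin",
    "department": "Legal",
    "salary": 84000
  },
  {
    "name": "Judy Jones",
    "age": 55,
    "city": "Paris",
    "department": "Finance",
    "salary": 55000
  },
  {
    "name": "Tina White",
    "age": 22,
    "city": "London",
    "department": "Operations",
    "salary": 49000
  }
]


Data: 5 records
Condition: age > 30

Checking each record:
  Noah Brown: 59 MATCH
  Pat Wilson: 27
  Rosa Davis: 65 MATCH
  Judy Jones: 55 MATCH
  Tina White: 22

Count: 3

3


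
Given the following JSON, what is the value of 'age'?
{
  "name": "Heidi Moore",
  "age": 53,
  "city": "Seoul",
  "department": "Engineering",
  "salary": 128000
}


Looking up field 'age'
Value: 53

53


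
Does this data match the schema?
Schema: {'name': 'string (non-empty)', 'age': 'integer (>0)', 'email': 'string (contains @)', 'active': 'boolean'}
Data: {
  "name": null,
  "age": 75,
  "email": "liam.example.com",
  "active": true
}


Validating each field against schema:
  name: FAIL (null is not a string)
  age: OK (positive integer)
  email: FAIL ("liam.example.com" does not contain @)
  active: OK (boolean)

Result: INVALID (2 errors: name, email)

INVALID (2 errors: name, email)


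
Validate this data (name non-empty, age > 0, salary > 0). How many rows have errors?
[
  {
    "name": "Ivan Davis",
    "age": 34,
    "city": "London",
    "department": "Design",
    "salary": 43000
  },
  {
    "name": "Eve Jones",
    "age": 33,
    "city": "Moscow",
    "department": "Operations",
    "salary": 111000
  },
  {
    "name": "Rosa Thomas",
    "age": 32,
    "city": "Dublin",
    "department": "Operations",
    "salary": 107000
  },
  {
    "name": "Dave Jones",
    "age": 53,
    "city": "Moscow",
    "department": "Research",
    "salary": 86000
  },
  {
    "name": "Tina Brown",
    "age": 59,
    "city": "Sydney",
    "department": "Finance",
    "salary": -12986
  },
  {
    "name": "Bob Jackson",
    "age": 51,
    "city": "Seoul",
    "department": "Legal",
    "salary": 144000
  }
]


Validating 6 records:
Rules: name non-empty, age > 0, salary > 0

  Row 1 (Ivan Davis): OK
  Row 2 (Eve Jones): OK
  Row 3 (Rosa Thomas): OK
  Row 4 (Dave Jones): OK
  Row 5 (Tina Brown): negative salary: -12986
  Row 6 (Bob Jackson): OK

Total errors: 1

1 errors


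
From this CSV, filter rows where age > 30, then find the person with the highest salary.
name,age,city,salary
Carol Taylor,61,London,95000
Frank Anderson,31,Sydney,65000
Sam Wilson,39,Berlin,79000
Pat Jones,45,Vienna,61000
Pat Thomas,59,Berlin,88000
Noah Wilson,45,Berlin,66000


Filter: age > 30
Sort by: salary (descending)

Filtered records (6):
  Carol Taylor, age 61, salary $95000
  Pat Thomas, age 59, salary $88000
  Sam Wilson, age 39, salary $79000
  Noah Wilson, age 45, salary $66000
  Frank Anderson, age 31, salary $65000
  Pat Jones, age 45, salary $61000

Highest salary: Carol Taylor ($95000)

Carol Taylor


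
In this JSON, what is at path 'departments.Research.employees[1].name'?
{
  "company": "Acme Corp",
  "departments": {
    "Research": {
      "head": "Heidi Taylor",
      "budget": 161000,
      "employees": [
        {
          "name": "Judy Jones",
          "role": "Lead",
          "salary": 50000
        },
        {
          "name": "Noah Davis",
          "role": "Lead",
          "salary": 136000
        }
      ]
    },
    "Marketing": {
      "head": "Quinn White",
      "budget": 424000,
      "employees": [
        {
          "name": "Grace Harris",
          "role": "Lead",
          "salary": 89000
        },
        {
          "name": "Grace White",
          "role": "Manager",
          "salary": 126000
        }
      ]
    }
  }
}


Path: departments.Research.employees[1].name

Navigate:
  -> departments
  -> Research
  -> employees[1].name = 'Noah Davis'

Noah Davis


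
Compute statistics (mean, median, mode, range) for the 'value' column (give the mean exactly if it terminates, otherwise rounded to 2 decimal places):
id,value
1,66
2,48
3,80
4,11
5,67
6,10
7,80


Data: [66, 48, 80, 11, 67, 10, 80]
Count: 7
Sum: 362
Mean: 362/7 ≈ 51.71 (rounded to 2 decimal places)
Sorted: [10, 11, 48, 66, 67, 80, 80]
Median: 66.0
Mode: 80 (2 times)
Range: 80 - 10 = 70
Min: 10, Max: 80

mean≈51.71, median=66.0, mode=80, range=70


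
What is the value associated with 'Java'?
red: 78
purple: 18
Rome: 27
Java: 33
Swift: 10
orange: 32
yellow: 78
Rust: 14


Looking up key 'Java'
Value: 33

33


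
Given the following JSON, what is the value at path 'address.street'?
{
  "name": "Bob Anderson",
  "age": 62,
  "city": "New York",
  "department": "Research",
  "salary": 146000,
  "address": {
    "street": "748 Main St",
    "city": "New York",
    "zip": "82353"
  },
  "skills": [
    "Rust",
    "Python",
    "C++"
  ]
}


Query: address.street
Path: address -> street
Value: 748 Main St

748 Main St


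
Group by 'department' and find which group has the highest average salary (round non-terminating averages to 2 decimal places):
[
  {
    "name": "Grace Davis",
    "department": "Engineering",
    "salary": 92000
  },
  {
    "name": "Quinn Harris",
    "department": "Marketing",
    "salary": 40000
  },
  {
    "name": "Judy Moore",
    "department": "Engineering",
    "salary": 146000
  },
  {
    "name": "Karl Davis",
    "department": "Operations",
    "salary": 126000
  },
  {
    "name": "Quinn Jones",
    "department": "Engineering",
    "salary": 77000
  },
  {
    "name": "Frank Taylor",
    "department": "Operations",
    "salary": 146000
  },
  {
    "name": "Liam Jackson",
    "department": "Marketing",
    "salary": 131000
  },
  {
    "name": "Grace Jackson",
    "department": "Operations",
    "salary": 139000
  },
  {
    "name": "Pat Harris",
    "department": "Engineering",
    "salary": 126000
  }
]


Group by: department

Groups:
  Engineering: 4 people, avg salary = 441000/4 = $110250
  Marketing: 2 people, avg salary = 171000/2 = $85500
  Operations: 3 people, avg salary = 411000/3 = $137000

Highest average salary: Operations ($137000)

Operations ($137000)


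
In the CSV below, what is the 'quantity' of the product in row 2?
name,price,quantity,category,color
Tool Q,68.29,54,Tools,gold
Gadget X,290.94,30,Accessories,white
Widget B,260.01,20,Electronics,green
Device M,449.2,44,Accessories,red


Query: Row 2 ('Gadget X'), column 'quantity'
Value: 30

30


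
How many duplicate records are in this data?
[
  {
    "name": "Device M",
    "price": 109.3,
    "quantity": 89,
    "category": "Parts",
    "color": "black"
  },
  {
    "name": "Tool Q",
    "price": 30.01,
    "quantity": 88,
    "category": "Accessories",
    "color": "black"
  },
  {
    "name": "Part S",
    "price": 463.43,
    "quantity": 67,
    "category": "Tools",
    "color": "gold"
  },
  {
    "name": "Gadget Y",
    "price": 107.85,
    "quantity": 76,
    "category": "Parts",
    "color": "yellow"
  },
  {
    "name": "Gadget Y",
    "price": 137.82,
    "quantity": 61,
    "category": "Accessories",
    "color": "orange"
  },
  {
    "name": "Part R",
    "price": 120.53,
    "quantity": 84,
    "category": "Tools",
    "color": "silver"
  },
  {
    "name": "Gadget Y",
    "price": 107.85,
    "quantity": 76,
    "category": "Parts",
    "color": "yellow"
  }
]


Checking 7 records for duplicates:

  Row 1: Device M ($109.3, qty 89)
  Row 2: Tool Q ($30.01, qty 88)
  Row 3: Part S ($463.43, qty 67)
  Row 4: Gadget Y ($107.85, qty 76)
  Row 5: Gadget Y ($137.82, qty 61)
  Row 6: Part R ($120.53, qty 84)
  Row 7: Gadget Y ($107.85, qty 76) <-- DUPLICATE

Duplicates found: 1
Unique records: 6

1 duplicates, 6 unique


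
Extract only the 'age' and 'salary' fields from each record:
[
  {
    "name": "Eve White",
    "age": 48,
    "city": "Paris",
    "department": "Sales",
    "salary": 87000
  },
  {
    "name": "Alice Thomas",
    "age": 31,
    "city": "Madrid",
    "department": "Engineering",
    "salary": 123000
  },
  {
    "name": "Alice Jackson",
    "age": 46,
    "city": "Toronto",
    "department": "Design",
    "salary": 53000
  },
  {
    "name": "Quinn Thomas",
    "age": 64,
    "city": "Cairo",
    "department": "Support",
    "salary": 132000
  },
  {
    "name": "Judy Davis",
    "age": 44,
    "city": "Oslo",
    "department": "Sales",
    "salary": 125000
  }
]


Original: 5 records with fields: name, age, city, department, salary
Keep: ['age', 'salary']
Drop: ['name', 'city', 'department']
Result: 5 records, 2 fields each

[
  {
    "age": 48,
    "salary": 87000
  },
  {
    "age": 31,
    "salary": 123000
  },
  {
    "age": 46,
    "salary": 53000
  },
  {
    "age": 64,
    "salary": 132000
  },
  {
    "age": 44,
    "salary": 125000
  }
]


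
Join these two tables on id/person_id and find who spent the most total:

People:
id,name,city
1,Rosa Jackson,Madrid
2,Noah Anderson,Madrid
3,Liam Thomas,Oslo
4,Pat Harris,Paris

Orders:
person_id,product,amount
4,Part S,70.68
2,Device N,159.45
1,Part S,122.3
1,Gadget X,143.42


Join on: people.id = orders.person_id

Joined rows:
  Pat Harris (Paris) bought Part S for $70.68
  Noah Anderson (Madrid) bought Device N for $159.45
  Rosa Jackson (Madrid) bought Part S for $122.3
  Rosa Jackson (Madrid) bought Gadget X for $143.42

Total per person:
  Rosa Jackson: $265.72
  Noah Anderson: $159.45
  Pat Harris: $70.68

Top spender: Rosa Jackson ($265.72)

Rosa Jackson ($265.72)


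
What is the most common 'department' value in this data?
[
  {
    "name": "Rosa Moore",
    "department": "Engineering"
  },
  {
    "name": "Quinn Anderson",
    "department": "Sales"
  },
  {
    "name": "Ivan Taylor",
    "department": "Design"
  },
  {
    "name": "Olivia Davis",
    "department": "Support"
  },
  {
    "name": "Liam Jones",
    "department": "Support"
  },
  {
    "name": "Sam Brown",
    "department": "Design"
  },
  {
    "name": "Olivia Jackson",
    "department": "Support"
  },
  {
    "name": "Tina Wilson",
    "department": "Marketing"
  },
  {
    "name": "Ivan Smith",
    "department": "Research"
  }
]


Counting 'department' values across 9 records:

  Support: 3 ###
  Design: 2 ##
  Engineering: 1 #
  Sales: 1 #
  Marketing: 1 #
  Research: 1 #

Most common: Support (3 times)

Support (3 times)
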